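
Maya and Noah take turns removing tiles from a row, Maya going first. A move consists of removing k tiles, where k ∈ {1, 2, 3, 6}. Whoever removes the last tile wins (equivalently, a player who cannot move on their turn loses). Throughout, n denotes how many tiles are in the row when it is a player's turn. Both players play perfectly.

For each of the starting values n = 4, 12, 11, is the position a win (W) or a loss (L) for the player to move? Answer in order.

Use the standard recursion: the mover loses at a terminal position; elsewhere, the mover wins exactly when some move hands the opponent an L position.
n=0: no move → L
n=1: reaches L-position 0 → W
n=2: reaches L-position 0 → W
n=3: reaches L-position 0 → W
n=4: only reaches 3(W), 2(W), 1(W), all W → L
n=5: reaches L-position 4 → W
n=6: reaches L-position 4 → W
n=7: reaches L-position 4 → W
n=8: only reaches 7(W), 6(W), 5(W), 2(W), all W → L
n=9: reaches L-position 8 → W
n=10: reaches L-position 8 → W
n=11: reaches L-position 8 → W
n=12: only reaches 11(W), 10(W), 9(W), 6(W), all W → L

4: L, 12: L, 11: W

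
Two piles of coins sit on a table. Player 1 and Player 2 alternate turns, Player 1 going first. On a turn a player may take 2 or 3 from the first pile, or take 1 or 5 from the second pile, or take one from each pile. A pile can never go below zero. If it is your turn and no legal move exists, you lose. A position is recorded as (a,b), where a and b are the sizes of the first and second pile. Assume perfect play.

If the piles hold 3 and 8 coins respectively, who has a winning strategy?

Compute win/loss labels from the base case upward. A position with no move is L. Any other position is W if it can reach an L in one move, else L.
No move ever increases a pile, so every position that can arise here has a ≤ 3 and b ≤ 8; it is enough to label the cells with 0 ≤ a ≤ 3 and 0 ≤ b ≤ 8.
Every move lowers a or b (never raises either), so fill the grid row by row in increasing a, and left to right within a row: each cell's successors are then already labelled.
      b=0  b=1  b=2  b=3  b=4  b=5  b=6  b=7  b=8
a=0:    L    W    L    W    L    W    L    W    L
a=1:    L    W    L    W    L    W    L    W    L
a=2:    W    W    W    W    W    W    W    W    W
a=3:    W    L    W    L    W    L    W    L    W
Cells with no legal move (terminal, hence L): (0,0), (1,0).
The remaining L cells, each justified by listing all of its moves:
(0,2): only reaches (0,1)(W), which is W → L
(0,4): only reaches (0,3)(W), which is W → L
(0,6): only reaches (0,5)(W), (0,1)(W), all W → L
(0,8): only reaches (0,7)(W), (0,3)(W), all W → L
(1,2): only reaches (1,1)(W), (0,1)(W), all W → L
(1,4): only reaches (1,3)(W), (0,3)(W), all W → L
(1,6): only reaches (1,5)(W), (1,1)(W), (0,5)(W), all W → L
(1,8): only reaches (1,7)(W), (1,3)(W), (0,7)(W), all W → L
(3,1): only reaches (1,1)(W), (0,1)(W), (3,0)(W), (2,0)(W), all W → L
(3,3): only reaches (1,3)(W), (0,3)(W), (3,2)(W), (2,2)(W), all W → L
(3,5): only reaches (1,5)(W), (0,5)(W), (3,4)(W), (3,0)(W), (2,4)(W), all W → L
(3,7): only reaches (1,7)(W), (0,7)(W), (3,6)(W), (3,2)(W), (2,6)(W), all W → L
Every other cell has at least one move into one of the L cells above, so it is W.
From (3,8) Player 1 can move to (1,8), reaching an L position.

Player 1 wins.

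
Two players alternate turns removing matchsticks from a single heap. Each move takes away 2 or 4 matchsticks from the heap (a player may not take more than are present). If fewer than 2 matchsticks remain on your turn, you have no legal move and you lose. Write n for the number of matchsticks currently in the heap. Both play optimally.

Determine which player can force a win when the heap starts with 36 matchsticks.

Label each position W (a win for the player to move) or L (a loss). A position with no legal move is L; any other position is W exactly when some move reaches an L, and L when every move reaches a W.
n=0: no move → L
n=1: no move → L
n=2: →0(L), so W
n=3: →1(L), so W
n=4: →0(L), so W
n=5: →1(L), so W
n=6: →4(W), 2(W) — all W, so L
n=7: →5(W), 3(W) — all W, so L
n=8: →6(L), so W
n=9: →7(L), so W
n=10: →6(L), so W
n=11: →7(L), so W
n=12: →10(W), 8(W) — all W, so L
n=13: →11(W), 9(W) — all W, so L
n=14: →12(L), so W
n=15: →13(L), so W
n=16: →12(L), so W
n=17: →13(L), so W
n=18: →16(W), 14(W) — all W, so L
n=19: →17(W), 15(W) — all W, so L
n=20: →18(L), so W
n=21: →19(L), so W
n=22: →18(L), so W
n=23: →19(L), so W
n=24: →22(W), 20(W) — all W, so L
n=25: →23(W), 21(W) — all W, so L
n=26: →24(L), so W
n=27: →25(L), so W
n=28: →24(L), so W
n=29: →25(L), so W
n=30: →28(W), 26(W) — all W, so L
n=31: →29(W), 27(W) — all W, so L
n=32: →30(L), so W
n=33: →31(L), so W
n=34: →30(L), so W
n=35: →31(L), so W
n=36: →34(W), 32(W) — all W, so L
The starting position 36 is L: whatever the player to move does, the opponent receives a W position.

The second player wins.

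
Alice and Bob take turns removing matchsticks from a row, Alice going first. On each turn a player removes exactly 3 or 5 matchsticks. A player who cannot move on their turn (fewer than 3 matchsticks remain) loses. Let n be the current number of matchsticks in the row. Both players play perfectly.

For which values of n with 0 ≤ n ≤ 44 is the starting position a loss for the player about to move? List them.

Positions with no move are L. A position that does have a move is losing for the player to move precisely when every available move leads to a winning position for the opponent. Fill in the labels:
n=0: no move → L
n=1: no move → L
n=2: no move → L
n=3: →0(L), so W
n=4: →1(L), so W
n=5: →2(L), so W
n=6: →1(L), so W
n=7: →2(L), so W
n=8: →5(W), 3(W) — all W, so L
n=9: →6(W), 4(W) — all W, so L
n=10: →7(W), 5(W) — all W, so L
n=11: →8(L), so W
n=12: →9(L), so W
n=13: →10(L), so W
n=14: →9(L), so W
n=15: →10(L), so W
n=16: →13(W), 11(W) — all W, so L
n=17: →14(W), 12(W) — all W, so L
n=18: →15(W), 13(W) — all W, so L
n=19: →16(L), so W
n=20: →17(L), so W
n=21: →18(L), so W
n=22: →17(L), so W
n=23: →18(L), so W
n=24: →21(W), 19(W) — all W, so L
n=25: →22(W), 20(W) — all W, so L
n=26: →23(W), 21(W) — all W, so L
n=27: →24(L), so W
n=28: →25(L), so W
n=29: →26(L), so W
n=30: →25(L), so W
n=31: →26(L), so W
n=32: →29(W), 27(W) — all W, so L
n=33: →30(W), 28(W) — all W, so L
n=34: →31(W), 29(W) — all W, so L
n=35: →32(L), so W
n=36: →33(L), so W
n=37: →34(L), so W
n=38: →33(L), so W
n=39: →34(L), so W
n=40: →37(W), 35(W) — all W, so L
n=41: →38(W), 36(W) — all W, so L
n=42: →39(W), 37(W) — all W, so L
n=43: →40(L), so W
n=44: →41(L), so W
Reading off the rows marked L gives the requested list; there are 18 such values of n.

0, 1, 2, 8, 9, 10, 16, 17, 18, 24, 25, 26, 32, 33, 34, 40, 41, 42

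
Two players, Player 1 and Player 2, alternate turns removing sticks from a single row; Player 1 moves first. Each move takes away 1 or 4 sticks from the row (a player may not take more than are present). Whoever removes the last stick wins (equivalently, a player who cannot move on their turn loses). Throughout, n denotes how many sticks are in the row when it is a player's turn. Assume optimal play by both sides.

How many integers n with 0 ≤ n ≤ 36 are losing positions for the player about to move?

15

Label each position W (a win for the player to move) or L (a loss). A position with no legal move is L; any other position is W exactly when some move reaches an L, and L when every move reaches a W.
n=0: no move → L
n=1: can move to 0, which is L ⇒ W
n=2: the only move is to 1(W), a W ⇒ L
n=3: can move to 2, which is L ⇒ W
n=4: can move to 0, which is L ⇒ W
n=5: moves to 4(W), 1(W); every one is W ⇒ L
n=6: can move to 5, which is L ⇒ W
n=7: moves to 6(W), 3(W); every one is W ⇒ L
n=8: can move to 7, which is L ⇒ W
n=9: can move to 5, which is L ⇒ W
n=10: moves to 9(W), 6(W); every one is W ⇒ L
n=11: can move to 10, which is L ⇒ W
n=12: moves to 11(W), 8(W); every one is W ⇒ L
n=13: can move to 12, which is L ⇒ W
n=14: can move to 10, which is L ⇒ W
n=15: moves to 14(W), 11(W); every one is W ⇒ L
n=16: can move to 15, which is L ⇒ W
n=17: moves to 16(W), 13(W); every one is W ⇒ L
n=18: can move to 17, which is L ⇒ W
n=19: can move to 15, which is L ⇒ W
n=20: moves to 19(W), 16(W); every one is W ⇒ L
n=21: can move to 20, which is L ⇒ W
n=22: moves to 21(W), 18(W); every one is W ⇒ L
n=23: can move to 22, which is L ⇒ W
n=24: can move to 20, which is L ⇒ W
n=25: moves to 24(W), 21(W); every one is W ⇒ L
n=26: can move to 25, which is L ⇒ W
n=27: moves to 26(W), 23(W); every one is W ⇒ L
n=28: can move to 27, which is L ⇒ W
n=29: can move to 25, which is L ⇒ W
n=30: moves to 29(W), 26(W); every one is W ⇒ L
n=31: can move to 30, which is L ⇒ W
n=32: moves to 31(W), 28(W); every one is W ⇒ L
n=33: can move to 32, which is L ⇒ W
n=34: can move to 30, which is L ⇒ W
n=35: moves to 34(W), 31(W); every one is W ⇒ L
n=36: can move to 35, which is L ⇒ W
L entries with 0 ≤ n ≤ 36: n = 0, 2, 5, 7, 10, 12, 15, 17, 20, 22, 25, 27, 30, 32, 35; that makes 15.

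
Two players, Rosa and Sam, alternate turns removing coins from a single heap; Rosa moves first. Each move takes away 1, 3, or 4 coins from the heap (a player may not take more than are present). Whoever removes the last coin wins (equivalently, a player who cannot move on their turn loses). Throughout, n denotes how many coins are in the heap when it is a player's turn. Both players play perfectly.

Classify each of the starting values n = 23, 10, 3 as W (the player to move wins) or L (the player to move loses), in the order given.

23: L, 10: W, 3: W

Work bottom-up. With no move the player to move loses. Otherwise the position is W if at least one move leads to an L position for the opponent, and L if every move leads to a W.
n=0: no move → L
n=1: →0(L), so W
n=2: →1(W) only, which is W, so L
n=3: →2(L), so W
n=4: →0(L), so W
n=5: →2(L), so W
n=6: →2(L), so W
n=7: →6(W), 4(W), 3(W) — all W, so L
n=8: →7(L), so W
n=9: →8(W), 6(W), 5(W) — all W, so L
n=10: →9(L), so W
n=11: →7(L), so W
n=12: →9(L), so W
n=13: →9(L), so W
n=14: →13(W), 11(W), 10(W) — all W, so L
n=15: →14(L), so W
n=16: →15(W), 13(W), 12(W) — all W, so L
n=17: →16(L), so W
n=18: →14(L), so W
n=19: →16(L), so W
n=20: →16(L), so W
n=21: →20(W), 18(W), 17(W) — all W, so L
n=22: →21(L), so W
n=23: →22(W), 20(W), 19(W) — all W, so L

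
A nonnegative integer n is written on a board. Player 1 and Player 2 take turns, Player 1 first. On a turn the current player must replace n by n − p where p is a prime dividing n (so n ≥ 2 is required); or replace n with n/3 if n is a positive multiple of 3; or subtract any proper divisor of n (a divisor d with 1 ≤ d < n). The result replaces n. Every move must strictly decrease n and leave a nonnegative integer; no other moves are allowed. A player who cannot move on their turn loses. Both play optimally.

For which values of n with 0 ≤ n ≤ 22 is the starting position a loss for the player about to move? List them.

Compute win/loss labels from the base case upward. A position with no move is L. Any other position is W if it can reach an L in one move, else L.
n=0: no move → L
n=1: no move → L
n=2: reaches L-position 0 → W
n=3: reaches L-position 0 → W
n=4: only reaches 2(W), 3(W), all W → L
n=5: reaches L-position 0 → W
n=6: reaches L-position 4 → W
n=7: reaches L-position 0 → W
n=8: reaches L-position 4 → W
n=9: only reaches 3(W), 6(W), 8(W), all W → L
n=10: reaches L-position 9 → W
n=11: reaches L-position 0 → W
n=12: reaches L-position 4 → W
n=13: reaches L-position 0 → W
n=14: only reaches 7(W), 12(W), 13(W), all W → L
n=15: reaches L-position 14 → W
n=16: reaches L-position 14 → W
n=17: reaches L-position 0 → W
n=18: reaches L-position 9 → W
n=19: reaches L-position 0 → W
n=20: only reaches 10(W), 15(W), 16(W), 18(W), 19(W), all W → L
n=21: reaches L-position 14 → W
n=22: reaches L-position 20 → W
Reading off the rows marked L gives the requested list; there are 6 such values of n.

0, 1, 4, 9, 14, 20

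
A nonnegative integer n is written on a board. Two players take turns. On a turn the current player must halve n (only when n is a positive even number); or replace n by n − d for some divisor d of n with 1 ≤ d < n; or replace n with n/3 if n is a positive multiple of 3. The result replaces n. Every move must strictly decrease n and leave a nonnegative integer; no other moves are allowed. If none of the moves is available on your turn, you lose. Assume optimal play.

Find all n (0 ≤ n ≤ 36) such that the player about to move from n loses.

Build the W/L table. Terminal = L. A non-terminal position is W if it has a move to some L; otherwise it is L.
n=0: no move → L
n=1: no move → L
n=2: →1(L), so W
n=3: →1(L), so W
n=4: →2(W), 3(W) — all W, so L
n=5: →4(L), so W
n=6: →4(L), so W
n=7: →6(W) only, which is W, so L
n=8: →4(L), so W
n=9: →3(W), 6(W), 8(W) — all W, so L
n=10: →9(L), so W
n=11: →10(W) only, which is W, so L
n=12: →4(L), so W
n=13: →12(W) only, which is W, so L
n=14: →7(L), so W
n=15: →5(W), 10(W), 12(W), 14(W) — all W, so L
n=16: →15(L), so W
n=17: →16(W) only, which is W, so L
n=18: →9(L), so W
n=19: →18(W) only, which is W, so L
n=20: →15(L), so W
n=21: →7(L), so W
n=22: →11(L), so W
n=23: →22(W) only, which is W, so L
n=24: →23(L), so W
n=25: →20(W), 24(W) — all W, so L
n=26: →13(L), so W
n=27: →9(L), so W
n=28: →14(W), 21(W), 24(W), 26(W), 27(W) — all W, so L
n=29: →28(L), so W
n=30: →15(L), so W
n=31: →30(W) only, which is W, so L
n=32: →28(L), so W
n=33: →11(L), so W
n=34: →17(L), so W
n=35: →28(L), so W
n=36: →12(W), 18(W), 24(W), 27(W), 30(W), 32(W), 33(W), 34(W), 35(W) — all W, so L
The losing starting values of n are exactly the entries labelled L in this table (15 of them).

0, 1, 4, 7, 9, 11, 13, 15, 17, 19, 23, 25, 28, 31, 36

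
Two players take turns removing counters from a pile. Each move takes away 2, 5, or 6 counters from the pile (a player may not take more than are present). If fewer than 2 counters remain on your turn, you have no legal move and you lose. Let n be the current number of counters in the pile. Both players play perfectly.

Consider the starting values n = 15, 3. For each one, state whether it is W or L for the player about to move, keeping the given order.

Compute win/loss labels from the base case upward. A position with no move is L. Any other position is W if it can reach an L in one move, else L.
n=0: no move → L
n=1: no move → L
n=2: reaches L-position 0 → W
n=3: reaches L-position 1 → W
n=4: only reaches 2(W), which is W → L
n=5: reaches L-position 0 → W
n=6: reaches L-position 4 → W
n=7: reaches L-position 1 → W
n=8: only reaches 6(W), 3(W), 2(W), all W → L
n=9: reaches L-position 4 → W
n=10: reaches L-position 8 → W
n=11: only reaches 9(W), 6(W), 5(W), all W → L
n=12: only reaches 10(W), 7(W), 6(W), all W → L
n=13: reaches L-position 11 → W
n=14: reaches L-position 12 → W
n=15: only reaches 13(W), 10(W), 9(W), all W → L

15: L, 3: W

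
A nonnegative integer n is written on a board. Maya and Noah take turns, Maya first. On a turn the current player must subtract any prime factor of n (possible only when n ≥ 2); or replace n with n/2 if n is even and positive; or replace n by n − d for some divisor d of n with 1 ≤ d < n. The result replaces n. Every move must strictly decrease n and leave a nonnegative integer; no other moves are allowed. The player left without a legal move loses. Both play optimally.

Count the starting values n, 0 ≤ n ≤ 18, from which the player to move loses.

Label each position W (a win for the player to move) or L (a loss). A position with no legal move is L; any other position is W exactly when some move reaches an L, and L when every move reaches a W.
n=0: no move → L
n=1: no move → L
n=2: can move to 0, which is L ⇒ W
n=3: can move to 0, which is L ⇒ W
n=4: moves to 2(W), 3(W); every one is W ⇒ L
n=5: can move to 0, which is L ⇒ W
n=6: can move to 4, which is L ⇒ W
n=7: can move to 0, which is L ⇒ W
n=8: can move to 4, which is L ⇒ W
n=9: moves to 6(W), 8(W); every one is W ⇒ L
n=10: can move to 9, which is L ⇒ W
n=11: can move to 0, which is L ⇒ W
n=12: can move to 9, which is L ⇒ W
n=13: can move to 0, which is L ⇒ W
n=14: moves to 7(W), 12(W), 13(W); every one is W ⇒ L
n=15: can move to 14, which is L ⇒ W
n=16: can move to 14, which is L ⇒ W
n=17: can move to 0, which is L ⇒ W
n=18: can move to 9, which is L ⇒ W
L entries with 0 ≤ n ≤ 18: n = 0, 1, 4, 9, 14; that makes 5.

5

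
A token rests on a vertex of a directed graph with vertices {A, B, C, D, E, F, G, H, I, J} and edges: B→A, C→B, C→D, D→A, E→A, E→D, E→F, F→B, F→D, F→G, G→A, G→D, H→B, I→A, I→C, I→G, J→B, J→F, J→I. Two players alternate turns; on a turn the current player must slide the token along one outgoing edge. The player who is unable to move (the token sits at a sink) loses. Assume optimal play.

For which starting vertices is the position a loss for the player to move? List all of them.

Positions with no move are L. A position that does have a move is losing for the player to move precisely when every available move leads to a winning position for the opponent. Fill in the labels:
Every edge goes from a vertex to one that appears earlier in the order A, D, B, G, C, F, I, J, H, E, so processing vertices in that order labels each vertex after all of its successors.
A: no outgoing edge → L
D: can move to A, which is L ⇒ W
B: can move to A, which is L ⇒ W
G: can move to A, which is L ⇒ W
C: moves to B(W), D(W); every one is W ⇒ L
F: moves to G(W), B(W), D(W); every one is W ⇒ L
I: can move to C, which is L ⇒ W
J: can move to F, which is L ⇒ W
H: the only move is to B(W), a W ⇒ L
E: can move to F, which is L ⇒ W
The losing starting vertices are exactly the entries labelled L in this table (4 of them).

A, C, F, H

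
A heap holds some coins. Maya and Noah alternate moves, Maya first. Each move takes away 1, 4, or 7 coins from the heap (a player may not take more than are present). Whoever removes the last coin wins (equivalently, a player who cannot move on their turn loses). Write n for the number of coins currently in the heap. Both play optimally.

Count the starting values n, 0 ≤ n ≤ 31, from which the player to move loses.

12

Build the W/L table. Terminal = L. A non-terminal position is W if it has a move to some L; otherwise it is L.
n=0: no move → L
n=1: can move to 0, which is L ⇒ W
n=2: the only move is to 1(W), a W ⇒ L
n=3: can move to 2, which is L ⇒ W
n=4: can move to 0, which is L ⇒ W
n=5: moves to 4(W), 1(W); every one is W ⇒ L
n=6: can move to 5, which is L ⇒ W
n=7: can move to 0, which is L ⇒ W
n=8: moves to 7(W), 4(W), 1(W); every one is W ⇒ L
n=9: can move to 8, which is L ⇒ W
n=10: moves to 9(W), 6(W), 3(W); every one is W ⇒ L
n=11: can move to 10, which is L ⇒ W
n=12: can move to 8, which is L ⇒ W
n=13: moves to 12(W), 9(W), 6(W); every one is W ⇒ L
n=14: can move to 13, which is L ⇒ W
n=15: can move to 8, which is L ⇒ W
n=16: moves to 15(W), 12(W), 9(W); every one is W ⇒ L
n=17: can move to 16, which is L ⇒ W
n=18: moves to 17(W), 14(W), 11(W); every one is W ⇒ L
n=19: can move to 18, which is L ⇒ W
n=20: can move to 16, which is L ⇒ W
n=21: moves to 20(W), 17(W), 14(W); every one is W ⇒ L
n=22: can move to 21, which is L ⇒ W
n=23: can move to 16, which is L ⇒ W
n=24: moves to 23(W), 20(W), 17(W); every one is W ⇒ L
n=25: can move to 24, which is L ⇒ W
n=26: moves to 25(W), 22(W), 19(W); every one is W ⇒ L
n=27: can move to 26, which is L ⇒ W
n=28: can move to 24, which is L ⇒ W
n=29: moves to 28(W), 25(W), 22(W); every one is W ⇒ L
n=30: can move to 29, which is L ⇒ W
n=31: can move to 24, which is L ⇒ W
L entries with 0 ≤ n ≤ 31: n = 0, 2, 5, 8, 10, 13, 16, 18, 21, 24, 26, 29; that makes 12.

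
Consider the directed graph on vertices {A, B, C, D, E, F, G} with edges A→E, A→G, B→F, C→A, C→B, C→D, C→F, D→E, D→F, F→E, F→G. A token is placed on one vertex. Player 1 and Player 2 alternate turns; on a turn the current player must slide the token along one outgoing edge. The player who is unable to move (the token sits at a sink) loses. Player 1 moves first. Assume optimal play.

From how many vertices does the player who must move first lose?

Use the standard recursion: the mover loses at a terminal position; elsewhere, the mover wins exactly when some move hands the opponent an L position.
Every edge goes from a vertex to one that appears earlier in the order G, E, F, A, D, B, C, so processing vertices in that order labels each vertex after all of its successors.
G: no outgoing edge → L
E: no outgoing edge → L
F: W (go to E, an L position)
A: W (go to E, an L position)
D: W (go to E, an L position)
B: L (sole option F(W) is W)
C: W (go to B, an L position)
The L vertices are B, E, G; that is 3 in all.

3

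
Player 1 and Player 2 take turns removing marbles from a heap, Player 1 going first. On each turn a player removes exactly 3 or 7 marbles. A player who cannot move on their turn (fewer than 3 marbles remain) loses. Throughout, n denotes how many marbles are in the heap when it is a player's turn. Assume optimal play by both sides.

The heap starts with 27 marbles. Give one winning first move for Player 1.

Remove 7, leaving 20.

Compute win/loss labels from the base case upward. A position with no move is L. Any other position is W if it can reach an L in one move, else L.
n=0: no move → L
n=1: no move → L
n=2: no move → L
n=3: →0(L), so W
n=4: →1(L), so W
n=5: →2(L), so W
n=6: →3(W) only, which is W, so L
n=7: →0(L), so W
n=8: →1(L), so W
n=9: →6(L), so W
n=10: →7(W), 3(W) — all W, so L
n=11: →8(W), 4(W) — all W, so L
n=12: →9(W), 5(W) — all W, so L
n=13: →10(L), so W
n=14: →11(L), so W
n=15: →12(L), so W
n=16: →13(W), 9(W) — all W, so L
n=17: →10(L), so W
n=18: →11(L), so W
n=19: →16(L), so W
n=20: →17(W), 13(W) — all W, so L
n=21: →18(W), 14(W) — all W, so L
n=22: →19(W), 15(W) — all W, so L
n=23: →20(L), so W
n=24: →21(L), so W
n=25: →22(L), so W
n=26: →23(W), 19(W) — all W, so L
n=27: →20(L), so W
From 27, the L positions reachable in one move are: 20.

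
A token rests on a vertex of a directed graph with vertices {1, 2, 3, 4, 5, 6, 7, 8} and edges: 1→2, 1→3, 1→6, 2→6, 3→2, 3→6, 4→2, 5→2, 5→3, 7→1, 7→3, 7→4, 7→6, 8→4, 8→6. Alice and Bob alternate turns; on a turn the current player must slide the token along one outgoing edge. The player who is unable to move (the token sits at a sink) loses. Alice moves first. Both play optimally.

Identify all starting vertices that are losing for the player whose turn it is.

4, 5, 6

Use the standard recursion: the mover loses at a terminal position; elsewhere, the mover wins exactly when some move hands the opponent an L position.
Every edge goes from a vertex to one that appears earlier in the order 6, 2, 3, 1, 4, 5, 7, 8, so processing vertices in that order labels each vertex after all of its successors.
6: no outgoing edge → L
2: can move to 6, which is L ⇒ W
3: can move to 6, which is L ⇒ W
1: can move to 6, which is L ⇒ W
4: the only move is to 2(W), a W ⇒ L
5: moves to 3(W), 2(W); every one is W ⇒ L
7: can move to 4, which is L ⇒ W
8: can move to 4, which is L ⇒ W
The losing starting vertices are exactly the entries labelled L in this table (3 of them).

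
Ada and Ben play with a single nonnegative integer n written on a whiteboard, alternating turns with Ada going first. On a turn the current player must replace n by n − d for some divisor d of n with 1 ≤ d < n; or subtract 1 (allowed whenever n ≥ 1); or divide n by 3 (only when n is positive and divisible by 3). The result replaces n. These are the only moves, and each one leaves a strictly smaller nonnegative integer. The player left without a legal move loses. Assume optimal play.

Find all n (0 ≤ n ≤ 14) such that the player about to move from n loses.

0, 2, 5, 7, 9, 11, 13

Positions with no move are L. A position that does have a move is losing for the player to move precisely when every available move leads to a winning position for the opponent. Fill in the labels:
n=0: no move → L
n=1: →0(L), so W
n=2: →1(W) only, which is W, so L
n=3: →2(L), so W
n=4: →2(L), so W
n=5: →4(W) only, which is W, so L
n=6: →2(L), so W
n=7: →6(W) only, which is W, so L
n=8: →7(L), so W
n=9: →3(W), 6(W), 8(W) — all W, so L
n=10: →5(L), so W
n=11: →10(W) only, which is W, so L
n=12: →9(L), so W
n=13: →12(W) only, which is W, so L
n=14: →7(L), so W
Reading off the rows marked L gives the requested list; there are 7 such values of n.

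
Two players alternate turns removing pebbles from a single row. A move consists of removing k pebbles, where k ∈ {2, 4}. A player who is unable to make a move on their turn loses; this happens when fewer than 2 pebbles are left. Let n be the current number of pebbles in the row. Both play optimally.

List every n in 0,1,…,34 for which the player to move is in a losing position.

Use the standard recursion: the mover loses at a terminal position; elsewhere, the mover wins exactly when some move hands the opponent an L position.
n=0: no move → L
n=1: no move → L
n=2: W (go to 0, an L position)
n=3: W (go to 1, an L position)
n=4: W (go to 0, an L position)
n=5: W (go to 1, an L position)
n=6: L (options 4(W), 2(W) are all W)
n=7: L (options 5(W), 3(W) are all W)
n=8: W (go to 6, an L position)
n=9: W (go to 7, an L position)
n=10: W (go to 6, an L position)
n=11: W (go to 7, an L position)
n=12: L (options 10(W), 8(W) are all W)
n=13: L (options 11(W), 9(W) are all W)
n=14: W (go to 12, an L position)
n=15: W (go to 13, an L position)
n=16: W (go to 12, an L position)
n=17: W (go to 13, an L position)
n=18: L (options 16(W), 14(W) are all W)
n=19: L (options 17(W), 15(W) are all W)
n=20: W (go to 18, an L position)
n=21: W (go to 19, an L position)
n=22: W (go to 18, an L position)
n=23: W (go to 19, an L position)
n=24: L (options 22(W), 20(W) are all W)
n=25: L (options 23(W), 21(W) are all W)
n=26: W (go to 24, an L position)
n=27: W (go to 25, an L position)
n=28: W (go to 24, an L position)
n=29: W (go to 25, an L position)
n=30: L (options 28(W), 26(W) are all W)
n=31: L (options 29(W), 27(W) are all W)
n=32: W (go to 30, an L position)
n=33: W (go to 31, an L position)
n=34: W (go to 30, an L position)
Reading off the rows marked L gives the requested list; there are 12 such values of n.

0, 1, 6, 7, 12, 13, 18, 19, 24, 25, 30, 31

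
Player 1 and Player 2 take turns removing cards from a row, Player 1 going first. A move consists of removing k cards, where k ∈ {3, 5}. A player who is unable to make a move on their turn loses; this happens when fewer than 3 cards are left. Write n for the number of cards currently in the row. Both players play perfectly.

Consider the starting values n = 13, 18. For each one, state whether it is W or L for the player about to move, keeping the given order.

13: W, 18: L

Build the W/L table. Terminal = L. A non-terminal position is W if it has a move to some L; otherwise it is L.
n=0: no move → L
n=1: no move → L
n=2: no move → L
n=3: W (go to 0, an L position)
n=4: W (go to 1, an L position)
n=5: W (go to 2, an L position)
n=6: W (go to 1, an L position)
n=7: W (go to 2, an L position)
n=8: L (options 5(W), 3(W) are all W)
n=9: L (options 6(W), 4(W) are all W)
n=10: L (options 7(W), 5(W) are all W)
n=11: W (go to 8, an L position)
n=12: W (go to 9, an L position)
n=13: W (go to 10, an L position)
n=14: W (go to 9, an L position)
n=15: W (go to 10, an L position)
n=16: L (options 13(W), 11(W) are all W)
n=17: L (options 14(W), 12(W) are all W)
n=18: L (options 15(W), 13(W) are all W)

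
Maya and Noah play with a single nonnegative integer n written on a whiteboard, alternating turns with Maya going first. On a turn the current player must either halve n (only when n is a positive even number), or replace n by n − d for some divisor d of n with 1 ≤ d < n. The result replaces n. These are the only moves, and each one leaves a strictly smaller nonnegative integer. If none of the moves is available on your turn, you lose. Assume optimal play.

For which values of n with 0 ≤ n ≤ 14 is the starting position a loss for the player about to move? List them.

Positions with no move are L. A position that does have a move is losing for the player to move precisely when every available move leads to a winning position for the opponent. Fill in the labels:
n=0: no move → L
n=1: no move → L
n=2: reaches L-position 1 → W
n=3: only reaches 2(W), which is W → L
n=4: reaches L-position 3 → W
n=5: only reaches 4(W), which is W → L
n=6: reaches L-position 3 → W
n=7: only reaches 6(W), which is W → L
n=8: reaches L-position 7 → W
n=9: only reaches 6(W), 8(W), all W → L
n=10: reaches L-position 5 → W
n=11: only reaches 10(W), which is W → L
n=12: reaches L-position 9 → W
n=13: only reaches 12(W), which is W → L
n=14: reaches L-position 7 → W
Reading off the rows marked L gives the requested list; there are 8 such values of n.

0, 1, 3, 5, 7, 9, 11, 13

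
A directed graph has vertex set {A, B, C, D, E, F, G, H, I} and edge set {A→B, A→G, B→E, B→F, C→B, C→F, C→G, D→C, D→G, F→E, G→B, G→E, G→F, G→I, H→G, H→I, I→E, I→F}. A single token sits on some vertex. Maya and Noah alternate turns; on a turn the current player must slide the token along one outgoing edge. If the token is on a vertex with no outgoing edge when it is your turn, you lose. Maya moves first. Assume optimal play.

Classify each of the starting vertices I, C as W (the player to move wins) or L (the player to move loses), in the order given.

I: W, C: L

Classify positions by backward induction: terminal positions (no move available) are L. From any other position, the mover wins iff some move reaches an L.
Every edge goes from a vertex to one that appears earlier in the order E, F, I, B, G, A, C, H, D, so processing vertices in that order labels each vertex after all of its successors.
E: no outgoing edge → L
F: W (go to E, an L position)
I: W (go to E, an L position)
B: W (go to E, an L position)
G: W (go to E, an L position)
A: L (options G(W), B(W) are all W)
C: L (options G(W), B(W), F(W) are all W)
H: L (options G(W), I(W) are all W)
D: W (go to C, an L position)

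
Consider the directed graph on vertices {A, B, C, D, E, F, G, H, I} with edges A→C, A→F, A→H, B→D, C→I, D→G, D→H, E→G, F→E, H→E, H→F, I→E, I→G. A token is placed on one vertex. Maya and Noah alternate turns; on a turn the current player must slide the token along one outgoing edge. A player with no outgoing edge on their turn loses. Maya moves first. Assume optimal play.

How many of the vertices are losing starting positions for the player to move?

Label each position W (a win for the player to move) or L (a loss). A position with no legal move is L; any other position is W exactly when some move reaches an L, and L when every move reaches a W.
Every edge goes from a vertex to one that appears earlier in the order G, E, I, F, H, D, B, C, A, so processing vertices in that order labels each vertex after all of its successors.
G: no outgoing edge → L
E: →G(L), so W
I: →G(L), so W
F: →E(W) only, which is W, so L
H: →F(L), so W
D: →G(L), so W
B: →D(W) only, which is W, so L
C: →I(W) only, which is W, so L
A: →C(L), so W
The L vertices are B, C, F, G; that is 4 in all.

4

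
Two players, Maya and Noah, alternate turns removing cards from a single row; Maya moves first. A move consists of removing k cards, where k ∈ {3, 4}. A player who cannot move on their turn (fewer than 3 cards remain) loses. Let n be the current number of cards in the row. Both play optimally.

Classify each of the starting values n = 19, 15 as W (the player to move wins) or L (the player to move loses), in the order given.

19: W, 15: L

Classify positions by backward induction: terminal positions (no move available) are L. From any other position, the mover wins iff some move reaches an L.
n=0: no move → L
n=1: no move → L
n=2: no move → L
n=3: →0(L), so W
n=4: →1(L), so W
n=5: →2(L), so W
n=6: →2(L), so W
n=7: →4(W), 3(W) — all W, so L
n=8: →5(W), 4(W) — all W, so L
n=9: →6(W), 5(W) — all W, so L
n=10: →7(L), so W
n=11: →8(L), so W
n=12: →9(L), so W
n=13: →9(L), so W
n=14: →11(W), 10(W) — all W, so L
n=15: →12(W), 11(W) — all W, so L
n=16: →13(W), 12(W) — all W, so L
n=17: →14(L), so W
n=18: →15(L), so W
n=19: →16(L), so W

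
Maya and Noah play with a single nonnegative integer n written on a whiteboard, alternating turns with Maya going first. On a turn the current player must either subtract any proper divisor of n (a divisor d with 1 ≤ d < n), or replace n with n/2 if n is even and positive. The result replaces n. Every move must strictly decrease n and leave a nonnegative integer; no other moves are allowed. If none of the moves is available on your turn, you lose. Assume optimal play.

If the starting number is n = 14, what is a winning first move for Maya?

Move to 7.

Use the standard recursion: the mover loses at a terminal position; elsewhere, the mover wins exactly when some move hands the opponent an L position.
n=0: no move → L
n=1: no move → L
n=2: reaches L-position 1 → W
n=3: only reaches 2(W), which is W → L
n=4: reaches L-position 3 → W
n=5: only reaches 4(W), which is W → L
n=6: reaches L-position 3 → W
n=7: only reaches 6(W), which is W → L
n=8: reaches L-position 7 → W
n=9: only reaches 6(W), 8(W), all W → L
n=10: reaches L-position 5 → W
n=11: only reaches 10(W), which is W → L
n=12: reaches L-position 9 → W
n=13: only reaches 12(W), which is W → L
n=14: reaches L-position 7 → W
From 14, the L positions reachable in one move are: 7, 13. Any move reaching one of these is winning.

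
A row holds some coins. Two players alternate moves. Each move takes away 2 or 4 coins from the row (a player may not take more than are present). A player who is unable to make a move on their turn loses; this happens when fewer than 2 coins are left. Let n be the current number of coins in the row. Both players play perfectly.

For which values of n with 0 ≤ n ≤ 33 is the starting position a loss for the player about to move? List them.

0, 1, 6, 7, 12, 13, 18, 19, 24, 25, 30, 31

Label each position W (a win for the player to move) or L (a loss). A position with no legal move is L; any other position is W exactly when some move reaches an L, and L when every move reaches a W.
n=0: no move → L
n=1: no move → L
n=2: →0(L), so W
n=3: →1(L), so W
n=4: →0(L), so W
n=5: →1(L), so W
n=6: →4(W), 2(W) — all W, so L
n=7: →5(W), 3(W) — all W, so L
n=8: →6(L), so W
n=9: →7(L), so W
n=10: →6(L), so W
n=11: →7(L), so W
n=12: →10(W), 8(W) — all W, so L
n=13: →11(W), 9(W) — all W, so L
n=14: →12(L), so W
n=15: →13(L), so W
n=16: →12(L), so W
n=17: →13(L), so W
n=18: →16(W), 14(W) — all W, so L
n=19: →17(W), 15(W) — all W, so L
n=20: →18(L), so W
n=21: →19(L), so W
n=22: →18(L), so W
n=23: →19(L), so W
n=24: →22(W), 20(W) — all W, so L
n=25: →23(W), 21(W) — all W, so L
n=26: →24(L), so W
n=27: →25(L), so W
n=28: →24(L), so W
n=29: →25(L), so W
n=30: →28(W), 26(W) — all W, so L
n=31: →29(W), 27(W) — all W, so L
n=32: →30(L), so W
n=33: →31(L), so W
The losing starting values of n are exactly the entries labelled L in this table (12 of them).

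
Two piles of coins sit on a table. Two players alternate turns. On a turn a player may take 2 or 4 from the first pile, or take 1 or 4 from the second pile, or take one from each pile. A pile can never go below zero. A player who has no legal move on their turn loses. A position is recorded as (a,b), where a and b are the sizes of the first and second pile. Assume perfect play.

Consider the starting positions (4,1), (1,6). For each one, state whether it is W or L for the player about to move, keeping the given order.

(4,1): L, (1,6): W

Work bottom-up. With no move the player to move loses. Otherwise the position is W if at least one move leads to an L position for the opponent, and L if every move leads to a W.
No move ever increases a pile, so every position that can arise here has a ≤ 4 and b ≤ 6; it is enough to label the cells with 0 ≤ a ≤ 4 and 0 ≤ b ≤ 6.
Every move lowers a or b (never raises either), so fill the grid row by row in increasing a, and left to right within a row: each cell's successors are then already labelled.
      b=0  b=1  b=2  b=3  b=4  b=5  b=6
a=0:    L    W    L    W    W    L    W
a=1:    L    W    L    W    W    L    W
a=2:    W    W    W    W    L    W    W
a=3:    W    L    W    L    W    W    L
a=4:    W    L    W    L    W    W    L
Cells with no legal move (terminal, hence L): (0,0), (1,0).
The remaining L cells, each justified by listing all of its moves:
(0,2): →(0,1)(W) only, which is W, so L
(0,5): →(0,4)(W), (0,1)(W) — all W, so L
(1,2): →(1,1)(W), (0,1)(W) — all W, so L
(1,5): →(1,4)(W), (1,1)(W), (0,4)(W) — all W, so L
(2,4): →(0,4)(W), (2,3)(W), (2,0)(W), (1,3)(W) — all W, so L
(3,1): →(1,1)(W), (3,0)(W), (2,0)(W) — all W, so L
(3,3): →(1,3)(W), (3,2)(W), (2,2)(W) — all W, so L
(3,6): →(1,6)(W), (3,5)(W), (3,2)(W), (2,5)(W) — all W, so L
(4,1): →(2,1)(W), (0,1)(W), (4,0)(W), (3,0)(W) — all W, so L
(4,3): →(2,3)(W), (0,3)(W), (4,2)(W), (3,2)(W) — all W, so L
(4,6): →(2,6)(W), (0,6)(W), (4,5)(W), (4,2)(W), (3,5)(W) — all W, so L
Every other cell has at least one move into one of the L cells above, so it is W.
(4,1): one of the L cells justified above, so L
(1,6): the move to (1,5) reaches an L cell, so W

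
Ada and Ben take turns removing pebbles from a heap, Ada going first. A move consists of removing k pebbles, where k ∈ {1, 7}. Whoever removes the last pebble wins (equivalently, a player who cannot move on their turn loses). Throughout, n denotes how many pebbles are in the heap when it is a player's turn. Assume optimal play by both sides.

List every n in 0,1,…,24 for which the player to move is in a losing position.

0, 2, 4, 6, 8, 10, 12, 14, 16, 18, 20, 22, 24

Build the W/L table. Terminal = L. A non-terminal position is W if it has a move to some L; otherwise it is L.
n=0: no move → L
n=1: reaches L-position 0 → W
n=2: only reaches 1(W), which is W → L
n=3: reaches L-position 2 → W
n=4: only reaches 3(W), which is W → L
n=5: reaches L-position 4 → W
n=6: only reaches 5(W), which is W → L
n=7: reaches L-position 6 → W
n=8: only reaches 7(W), 1(W), all W → L
n=9: reaches L-position 8 → W
n=10: only reaches 9(W), 3(W), all W → L
n=11: reaches L-position 10 → W
n=12: only reaches 11(W), 5(W), all W → L
n=13: reaches L-position 12 → W
n=14: only reaches 13(W), 7(W), all W → L
n=15: reaches L-position 14 → W
n=16: only reaches 15(W), 9(W), all W → L
n=17: reaches L-position 16 → W
n=18: only reaches 17(W), 11(W), all W → L
n=19: reaches L-position 18 → W
n=20: only reaches 19(W), 13(W), all W → L
n=21: reaches L-position 20 → W
n=22: only reaches 21(W), 15(W), all W → L
n=23: reaches L-position 22 → W
n=24: only reaches 23(W), 17(W), all W → L
Reading off the rows marked L gives the requested list; there are 13 such values of n.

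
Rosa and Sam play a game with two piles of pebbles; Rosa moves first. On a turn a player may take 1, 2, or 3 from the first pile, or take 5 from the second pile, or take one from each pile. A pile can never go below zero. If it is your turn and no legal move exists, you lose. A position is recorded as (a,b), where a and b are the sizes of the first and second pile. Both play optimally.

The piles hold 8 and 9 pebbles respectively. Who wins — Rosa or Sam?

Rosa wins.

Use the standard recursion: the mover loses at a terminal position; elsewhere, the mover wins exactly when some move hands the opponent an L position.
No move ever increases a pile, so every position that can arise here has a ≤ 8 and b ≤ 9; it is enough to label the cells with 0 ≤ a ≤ 8 and 0 ≤ b ≤ 9.
Every move lowers a or b (never raises either), so fill the grid row by row in increasing a, and left to right within a row: each cell's successors are then already labelled.
      b=0  b=1  b=2  b=3  b=4  b=5  b=6  b=7  b=8  b=9
a=0:    L    L    L    L    L    W    W    W    W    W
a=1:    W    W    W    W    W    W    L    L    L    L
a=2:    W    W    W    W    W    L    W    W    W    W
a=3:    W    W    W    W    W    W    W    W    W    W
a=4:    L    L    L    L    L    W    W    W    W    W
a=5:    W    W    W    W    W    W    L    L    L    L
a=6:    W    W    W    W    W    L    W    W    W    W
a=7:    W    W    W    W    W    W    W    W    W    W
a=8:    L    L    L    L    L    W    W    W    W    W
Cells with no legal move (terminal, hence L): (0,0), (0,1), (0,2), (0,3), (0,4).
The remaining L cells, each justified by listing all of its moves:
(1,6): only reaches (0,6)(W), (1,1)(W), (0,5)(W), all W → L
(1,7): only reaches (0,7)(W), (1,2)(W), (0,6)(W), all W → L
(1,8): only reaches (0,8)(W), (1,3)(W), (0,7)(W), all W → L
(1,9): only reaches (0,9)(W), (1,4)(W), (0,8)(W), all W → L
(2,5): only reaches (1,5)(W), (0,5)(W), (2,0)(W), (1,4)(W), all W → L
(4,0): only reaches (3,0)(W), (2,0)(W), (1,0)(W), all W → L
(4,1): only reaches (3,1)(W), (2,1)(W), (1,1)(W), (3,0)(W), all W → L
(4,2): only reaches (3,2)(W), (2,2)(W), (1,2)(W), (3,1)(W), all W → L
(4,3): only reaches (3,3)(W), (2,3)(W), (1,3)(W), (3,2)(W), all W → L
(4,4): only reaches (3,4)(W), (2,4)(W), (1,4)(W), (3,3)(W), all W → L
(5,6): only reaches (4,6)(W), (3,6)(W), (2,6)(W), (5,1)(W), (4,5)(W), all W → L
(5,7): only reaches (4,7)(W), (3,7)(W), (2,7)(W), (5,2)(W), (4,6)(W), all W → L
(5,8): only reaches (4,8)(W), (3,8)(W), (2,8)(W), (5,3)(W), (4,7)(W), all W → L
(5,9): only reaches (4,9)(W), (3,9)(W), (2,9)(W), (5,4)(W), (4,8)(W), all W → L
(6,5): only reaches (5,5)(W), (4,5)(W), (3,5)(W), (6,0)(W), (5,4)(W), all W → L
(8,0): only reaches (7,0)(W), (6,0)(W), (5,0)(W), all W → L
(8,1): only reaches (7,1)(W), (6,1)(W), (5,1)(W), (7,0)(W), all W → L
(8,2): only reaches (7,2)(W), (6,2)(W), (5,2)(W), (7,1)(W), all W → L
(8,3): only reaches (7,3)(W), (6,3)(W), (5,3)(W), (7,2)(W), all W → L
(8,4): only reaches (7,4)(W), (6,4)(W), (5,4)(W), (7,3)(W), all W → L
Every other cell has at least one move into one of the L cells above, so it is W.
From (8,9) Rosa can move to (5,9), reaching an L position.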